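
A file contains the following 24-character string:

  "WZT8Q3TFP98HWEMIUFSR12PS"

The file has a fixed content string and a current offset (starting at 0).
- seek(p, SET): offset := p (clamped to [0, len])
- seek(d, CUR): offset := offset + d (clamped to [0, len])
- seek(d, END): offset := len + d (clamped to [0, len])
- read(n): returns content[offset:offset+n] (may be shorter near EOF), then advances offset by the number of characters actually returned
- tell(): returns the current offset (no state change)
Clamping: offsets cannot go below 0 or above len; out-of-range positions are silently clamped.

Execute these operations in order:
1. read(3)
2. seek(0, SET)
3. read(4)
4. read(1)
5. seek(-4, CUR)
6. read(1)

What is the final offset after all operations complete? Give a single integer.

Answer: 2

Derivation:
After 1 (read(3)): returned 'WZT', offset=3
After 2 (seek(0, SET)): offset=0
After 3 (read(4)): returned 'WZT8', offset=4
After 4 (read(1)): returned 'Q', offset=5
After 5 (seek(-4, CUR)): offset=1
After 6 (read(1)): returned 'Z', offset=2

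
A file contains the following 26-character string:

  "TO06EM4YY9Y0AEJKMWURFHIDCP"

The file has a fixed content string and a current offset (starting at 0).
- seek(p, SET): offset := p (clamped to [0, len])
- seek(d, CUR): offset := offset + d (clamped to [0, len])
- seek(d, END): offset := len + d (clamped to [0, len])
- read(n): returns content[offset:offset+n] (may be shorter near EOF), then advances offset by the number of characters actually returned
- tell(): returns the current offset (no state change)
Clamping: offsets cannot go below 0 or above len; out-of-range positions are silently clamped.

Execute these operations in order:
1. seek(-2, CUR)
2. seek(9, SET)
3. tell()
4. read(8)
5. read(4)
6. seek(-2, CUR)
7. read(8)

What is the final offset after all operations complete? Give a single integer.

After 1 (seek(-2, CUR)): offset=0
After 2 (seek(9, SET)): offset=9
After 3 (tell()): offset=9
After 4 (read(8)): returned '9Y0AEJKM', offset=17
After 5 (read(4)): returned 'WURF', offset=21
After 6 (seek(-2, CUR)): offset=19
After 7 (read(8)): returned 'RFHIDCP', offset=26

Answer: 26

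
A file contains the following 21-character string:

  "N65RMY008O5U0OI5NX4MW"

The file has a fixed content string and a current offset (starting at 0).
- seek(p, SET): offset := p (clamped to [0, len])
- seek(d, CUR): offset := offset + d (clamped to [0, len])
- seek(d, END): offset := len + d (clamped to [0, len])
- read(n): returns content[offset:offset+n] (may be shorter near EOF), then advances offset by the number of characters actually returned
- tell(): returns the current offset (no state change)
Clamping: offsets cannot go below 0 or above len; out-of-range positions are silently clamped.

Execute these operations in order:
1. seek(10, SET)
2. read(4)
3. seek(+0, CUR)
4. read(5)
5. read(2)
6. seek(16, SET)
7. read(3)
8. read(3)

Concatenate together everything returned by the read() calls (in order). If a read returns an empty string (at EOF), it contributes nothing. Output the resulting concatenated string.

After 1 (seek(10, SET)): offset=10
After 2 (read(4)): returned '5U0O', offset=14
After 3 (seek(+0, CUR)): offset=14
After 4 (read(5)): returned 'I5NX4', offset=19
After 5 (read(2)): returned 'MW', offset=21
After 6 (seek(16, SET)): offset=16
After 7 (read(3)): returned 'NX4', offset=19
After 8 (read(3)): returned 'MW', offset=21

Answer: 5U0OI5NX4MWNX4MW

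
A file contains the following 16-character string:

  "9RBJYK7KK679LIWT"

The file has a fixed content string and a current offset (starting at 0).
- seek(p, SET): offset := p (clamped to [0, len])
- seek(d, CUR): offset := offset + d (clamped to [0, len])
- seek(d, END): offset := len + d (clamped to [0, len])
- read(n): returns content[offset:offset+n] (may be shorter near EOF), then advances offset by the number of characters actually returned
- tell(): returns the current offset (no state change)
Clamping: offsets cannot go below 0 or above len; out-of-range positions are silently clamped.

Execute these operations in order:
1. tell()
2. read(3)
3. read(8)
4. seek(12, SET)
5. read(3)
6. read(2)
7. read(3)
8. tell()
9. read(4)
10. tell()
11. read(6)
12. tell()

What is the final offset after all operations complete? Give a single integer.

After 1 (tell()): offset=0
After 2 (read(3)): returned '9RB', offset=3
After 3 (read(8)): returned 'JYK7KK67', offset=11
After 4 (seek(12, SET)): offset=12
After 5 (read(3)): returned 'LIW', offset=15
After 6 (read(2)): returned 'T', offset=16
After 7 (read(3)): returned '', offset=16
After 8 (tell()): offset=16
After 9 (read(4)): returned '', offset=16
After 10 (tell()): offset=16
After 11 (read(6)): returned '', offset=16
After 12 (tell()): offset=16

Answer: 16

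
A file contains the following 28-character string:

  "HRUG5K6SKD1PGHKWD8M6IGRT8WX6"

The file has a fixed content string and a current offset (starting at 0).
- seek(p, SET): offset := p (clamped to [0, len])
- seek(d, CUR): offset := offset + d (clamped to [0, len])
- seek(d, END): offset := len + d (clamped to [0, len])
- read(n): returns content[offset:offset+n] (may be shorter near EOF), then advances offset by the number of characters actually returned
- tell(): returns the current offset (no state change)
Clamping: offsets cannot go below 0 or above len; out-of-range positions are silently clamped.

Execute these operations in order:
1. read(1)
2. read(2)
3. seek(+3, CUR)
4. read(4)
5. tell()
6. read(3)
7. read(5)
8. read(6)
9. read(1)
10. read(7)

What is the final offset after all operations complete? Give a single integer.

Answer: 28

Derivation:
After 1 (read(1)): returned 'H', offset=1
After 2 (read(2)): returned 'RU', offset=3
After 3 (seek(+3, CUR)): offset=6
After 4 (read(4)): returned '6SKD', offset=10
After 5 (tell()): offset=10
After 6 (read(3)): returned '1PG', offset=13
After 7 (read(5)): returned 'HKWD8', offset=18
After 8 (read(6)): returned 'M6IGRT', offset=24
After 9 (read(1)): returned '8', offset=25
After 10 (read(7)): returned 'WX6', offset=28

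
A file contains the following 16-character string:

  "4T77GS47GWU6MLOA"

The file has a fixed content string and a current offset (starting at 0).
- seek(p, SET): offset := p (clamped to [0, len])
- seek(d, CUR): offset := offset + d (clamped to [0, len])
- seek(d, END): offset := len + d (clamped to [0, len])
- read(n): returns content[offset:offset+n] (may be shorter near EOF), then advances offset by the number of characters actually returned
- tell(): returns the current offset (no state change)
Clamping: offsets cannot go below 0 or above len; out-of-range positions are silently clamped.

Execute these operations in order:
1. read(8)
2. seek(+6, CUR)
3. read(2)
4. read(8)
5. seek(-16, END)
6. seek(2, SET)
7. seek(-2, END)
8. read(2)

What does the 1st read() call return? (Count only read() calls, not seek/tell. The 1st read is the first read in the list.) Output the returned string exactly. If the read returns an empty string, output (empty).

Answer: 4T77GS47

Derivation:
After 1 (read(8)): returned '4T77GS47', offset=8
After 2 (seek(+6, CUR)): offset=14
After 3 (read(2)): returned 'OA', offset=16
After 4 (read(8)): returned '', offset=16
After 5 (seek(-16, END)): offset=0
After 6 (seek(2, SET)): offset=2
After 7 (seek(-2, END)): offset=14
After 8 (read(2)): returned 'OA', offset=16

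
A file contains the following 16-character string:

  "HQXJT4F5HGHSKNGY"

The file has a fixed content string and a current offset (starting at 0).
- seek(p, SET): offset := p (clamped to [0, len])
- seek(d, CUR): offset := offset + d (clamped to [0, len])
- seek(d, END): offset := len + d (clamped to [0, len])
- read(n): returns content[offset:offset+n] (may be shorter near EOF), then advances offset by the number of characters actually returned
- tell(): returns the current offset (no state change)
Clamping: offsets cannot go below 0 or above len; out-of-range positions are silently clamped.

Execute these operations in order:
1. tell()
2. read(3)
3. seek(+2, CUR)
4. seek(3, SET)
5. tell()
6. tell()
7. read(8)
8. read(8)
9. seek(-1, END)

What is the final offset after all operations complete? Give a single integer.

Answer: 15

Derivation:
After 1 (tell()): offset=0
After 2 (read(3)): returned 'HQX', offset=3
After 3 (seek(+2, CUR)): offset=5
After 4 (seek(3, SET)): offset=3
After 5 (tell()): offset=3
After 6 (tell()): offset=3
After 7 (read(8)): returned 'JT4F5HGH', offset=11
After 8 (read(8)): returned 'SKNGY', offset=16
After 9 (seek(-1, END)): offset=15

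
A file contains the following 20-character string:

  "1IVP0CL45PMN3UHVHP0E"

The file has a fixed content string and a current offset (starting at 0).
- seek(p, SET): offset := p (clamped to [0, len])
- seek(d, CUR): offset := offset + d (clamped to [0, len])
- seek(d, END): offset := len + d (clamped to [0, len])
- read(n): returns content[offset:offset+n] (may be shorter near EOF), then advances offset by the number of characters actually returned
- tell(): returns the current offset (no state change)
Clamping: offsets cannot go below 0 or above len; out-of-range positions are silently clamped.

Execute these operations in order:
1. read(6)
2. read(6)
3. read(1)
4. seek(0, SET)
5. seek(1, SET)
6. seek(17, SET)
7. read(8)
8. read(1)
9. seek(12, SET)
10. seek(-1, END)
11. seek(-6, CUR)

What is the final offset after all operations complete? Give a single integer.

Answer: 13

Derivation:
After 1 (read(6)): returned '1IVP0C', offset=6
After 2 (read(6)): returned 'L45PMN', offset=12
After 3 (read(1)): returned '3', offset=13
After 4 (seek(0, SET)): offset=0
After 5 (seek(1, SET)): offset=1
After 6 (seek(17, SET)): offset=17
After 7 (read(8)): returned 'P0E', offset=20
After 8 (read(1)): returned '', offset=20
After 9 (seek(12, SET)): offset=12
After 10 (seek(-1, END)): offset=19
After 11 (seek(-6, CUR)): offset=13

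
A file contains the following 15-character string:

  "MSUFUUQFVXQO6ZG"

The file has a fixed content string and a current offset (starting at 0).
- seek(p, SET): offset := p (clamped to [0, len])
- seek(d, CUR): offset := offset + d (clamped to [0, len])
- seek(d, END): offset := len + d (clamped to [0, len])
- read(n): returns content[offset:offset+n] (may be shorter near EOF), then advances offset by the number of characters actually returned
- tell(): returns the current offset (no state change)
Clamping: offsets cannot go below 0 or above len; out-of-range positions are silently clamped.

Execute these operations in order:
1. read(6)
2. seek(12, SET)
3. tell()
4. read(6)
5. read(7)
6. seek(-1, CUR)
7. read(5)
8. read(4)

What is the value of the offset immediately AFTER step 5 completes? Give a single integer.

Answer: 15

Derivation:
After 1 (read(6)): returned 'MSUFUU', offset=6
After 2 (seek(12, SET)): offset=12
After 3 (tell()): offset=12
After 4 (read(6)): returned '6ZG', offset=15
After 5 (read(7)): returned '', offset=15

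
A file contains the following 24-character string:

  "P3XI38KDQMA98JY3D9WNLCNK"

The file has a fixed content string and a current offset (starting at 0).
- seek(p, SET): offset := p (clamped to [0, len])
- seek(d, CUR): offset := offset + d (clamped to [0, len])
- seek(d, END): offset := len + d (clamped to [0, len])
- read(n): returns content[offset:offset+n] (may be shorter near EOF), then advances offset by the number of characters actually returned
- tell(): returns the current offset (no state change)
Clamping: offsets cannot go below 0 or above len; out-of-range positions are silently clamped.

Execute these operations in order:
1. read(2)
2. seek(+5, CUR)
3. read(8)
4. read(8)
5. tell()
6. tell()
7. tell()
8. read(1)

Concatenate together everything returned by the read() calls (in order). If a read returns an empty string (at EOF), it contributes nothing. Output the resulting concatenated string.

After 1 (read(2)): returned 'P3', offset=2
After 2 (seek(+5, CUR)): offset=7
After 3 (read(8)): returned 'DQMA98JY', offset=15
After 4 (read(8)): returned '3D9WNLCN', offset=23
After 5 (tell()): offset=23
After 6 (tell()): offset=23
After 7 (tell()): offset=23
After 8 (read(1)): returned 'K', offset=24

Answer: P3DQMA98JY3D9WNLCNK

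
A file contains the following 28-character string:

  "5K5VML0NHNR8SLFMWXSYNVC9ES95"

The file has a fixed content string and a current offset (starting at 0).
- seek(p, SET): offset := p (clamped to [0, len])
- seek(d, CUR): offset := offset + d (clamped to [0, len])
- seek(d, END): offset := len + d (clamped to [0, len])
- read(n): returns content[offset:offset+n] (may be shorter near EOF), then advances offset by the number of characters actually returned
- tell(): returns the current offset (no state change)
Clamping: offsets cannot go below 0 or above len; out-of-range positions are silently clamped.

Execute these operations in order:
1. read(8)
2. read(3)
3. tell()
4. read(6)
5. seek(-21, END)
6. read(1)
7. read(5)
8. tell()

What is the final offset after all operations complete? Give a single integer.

After 1 (read(8)): returned '5K5VML0N', offset=8
After 2 (read(3)): returned 'HNR', offset=11
After 3 (tell()): offset=11
After 4 (read(6)): returned '8SLFMW', offset=17
After 5 (seek(-21, END)): offset=7
After 6 (read(1)): returned 'N', offset=8
After 7 (read(5)): returned 'HNR8S', offset=13
After 8 (tell()): offset=13

Answer: 13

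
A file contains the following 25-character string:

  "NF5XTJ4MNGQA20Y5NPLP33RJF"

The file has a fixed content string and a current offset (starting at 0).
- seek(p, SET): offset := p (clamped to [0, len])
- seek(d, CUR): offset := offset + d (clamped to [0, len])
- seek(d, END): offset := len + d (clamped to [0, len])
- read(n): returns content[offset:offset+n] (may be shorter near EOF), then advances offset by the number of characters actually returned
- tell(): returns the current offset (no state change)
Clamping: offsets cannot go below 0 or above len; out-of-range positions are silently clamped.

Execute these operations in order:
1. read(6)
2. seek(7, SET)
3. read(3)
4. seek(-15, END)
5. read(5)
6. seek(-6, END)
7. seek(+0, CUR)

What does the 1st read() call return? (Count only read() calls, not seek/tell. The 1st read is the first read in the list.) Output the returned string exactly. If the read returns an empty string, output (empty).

Answer: NF5XTJ

Derivation:
After 1 (read(6)): returned 'NF5XTJ', offset=6
After 2 (seek(7, SET)): offset=7
After 3 (read(3)): returned 'MNG', offset=10
After 4 (seek(-15, END)): offset=10
After 5 (read(5)): returned 'QA20Y', offset=15
After 6 (seek(-6, END)): offset=19
After 7 (seek(+0, CUR)): offset=19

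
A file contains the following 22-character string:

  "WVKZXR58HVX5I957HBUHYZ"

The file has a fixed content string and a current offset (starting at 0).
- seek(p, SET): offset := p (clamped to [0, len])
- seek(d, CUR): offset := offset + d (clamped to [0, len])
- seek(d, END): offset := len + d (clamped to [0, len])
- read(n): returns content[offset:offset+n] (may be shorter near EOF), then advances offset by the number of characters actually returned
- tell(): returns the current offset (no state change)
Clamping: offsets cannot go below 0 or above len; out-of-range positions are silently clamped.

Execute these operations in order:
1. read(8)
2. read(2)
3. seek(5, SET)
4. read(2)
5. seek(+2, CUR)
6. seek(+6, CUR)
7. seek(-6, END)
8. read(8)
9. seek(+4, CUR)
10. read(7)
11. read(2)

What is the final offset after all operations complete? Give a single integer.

Answer: 22

Derivation:
After 1 (read(8)): returned 'WVKZXR58', offset=8
After 2 (read(2)): returned 'HV', offset=10
After 3 (seek(5, SET)): offset=5
After 4 (read(2)): returned 'R5', offset=7
After 5 (seek(+2, CUR)): offset=9
After 6 (seek(+6, CUR)): offset=15
After 7 (seek(-6, END)): offset=16
After 8 (read(8)): returned 'HBUHYZ', offset=22
After 9 (seek(+4, CUR)): offset=22
After 10 (read(7)): returned '', offset=22
After 11 (read(2)): returned '', offset=22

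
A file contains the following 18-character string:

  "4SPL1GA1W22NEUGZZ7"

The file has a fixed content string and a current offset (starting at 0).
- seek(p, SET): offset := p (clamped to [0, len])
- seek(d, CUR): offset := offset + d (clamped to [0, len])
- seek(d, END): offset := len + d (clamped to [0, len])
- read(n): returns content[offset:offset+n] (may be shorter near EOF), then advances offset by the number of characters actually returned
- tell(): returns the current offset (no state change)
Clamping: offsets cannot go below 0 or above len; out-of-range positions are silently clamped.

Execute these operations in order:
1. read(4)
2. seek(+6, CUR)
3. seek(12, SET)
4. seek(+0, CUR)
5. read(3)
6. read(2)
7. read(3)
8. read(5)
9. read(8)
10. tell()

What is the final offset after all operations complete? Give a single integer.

Answer: 18

Derivation:
After 1 (read(4)): returned '4SPL', offset=4
After 2 (seek(+6, CUR)): offset=10
After 3 (seek(12, SET)): offset=12
After 4 (seek(+0, CUR)): offset=12
After 5 (read(3)): returned 'EUG', offset=15
After 6 (read(2)): returned 'ZZ', offset=17
After 7 (read(3)): returned '7', offset=18
After 8 (read(5)): returned '', offset=18
After 9 (read(8)): returned '', offset=18
After 10 (tell()): offset=18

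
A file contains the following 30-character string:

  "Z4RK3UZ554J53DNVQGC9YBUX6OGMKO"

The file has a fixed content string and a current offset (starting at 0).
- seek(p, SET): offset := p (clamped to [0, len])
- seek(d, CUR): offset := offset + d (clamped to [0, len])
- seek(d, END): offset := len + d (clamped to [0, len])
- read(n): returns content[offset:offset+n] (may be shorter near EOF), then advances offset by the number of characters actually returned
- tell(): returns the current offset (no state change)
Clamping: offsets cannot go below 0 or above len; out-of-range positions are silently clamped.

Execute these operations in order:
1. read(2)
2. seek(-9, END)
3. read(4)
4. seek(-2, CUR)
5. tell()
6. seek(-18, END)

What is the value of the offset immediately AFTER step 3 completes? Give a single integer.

Answer: 25

Derivation:
After 1 (read(2)): returned 'Z4', offset=2
After 2 (seek(-9, END)): offset=21
After 3 (read(4)): returned 'BUX6', offset=25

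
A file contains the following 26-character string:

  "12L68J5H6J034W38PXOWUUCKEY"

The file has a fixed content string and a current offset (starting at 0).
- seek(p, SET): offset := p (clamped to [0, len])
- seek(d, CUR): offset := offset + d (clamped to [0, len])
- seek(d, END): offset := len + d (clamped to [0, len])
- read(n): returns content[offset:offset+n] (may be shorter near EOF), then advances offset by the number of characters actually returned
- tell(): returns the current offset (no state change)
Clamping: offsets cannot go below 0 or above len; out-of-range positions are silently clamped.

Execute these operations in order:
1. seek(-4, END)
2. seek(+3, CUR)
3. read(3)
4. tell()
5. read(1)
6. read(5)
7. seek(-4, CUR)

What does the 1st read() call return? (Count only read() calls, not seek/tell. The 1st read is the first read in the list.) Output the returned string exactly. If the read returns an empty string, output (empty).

After 1 (seek(-4, END)): offset=22
After 2 (seek(+3, CUR)): offset=25
After 3 (read(3)): returned 'Y', offset=26
After 4 (tell()): offset=26
After 5 (read(1)): returned '', offset=26
After 6 (read(5)): returned '', offset=26
After 7 (seek(-4, CUR)): offset=22

Answer: Y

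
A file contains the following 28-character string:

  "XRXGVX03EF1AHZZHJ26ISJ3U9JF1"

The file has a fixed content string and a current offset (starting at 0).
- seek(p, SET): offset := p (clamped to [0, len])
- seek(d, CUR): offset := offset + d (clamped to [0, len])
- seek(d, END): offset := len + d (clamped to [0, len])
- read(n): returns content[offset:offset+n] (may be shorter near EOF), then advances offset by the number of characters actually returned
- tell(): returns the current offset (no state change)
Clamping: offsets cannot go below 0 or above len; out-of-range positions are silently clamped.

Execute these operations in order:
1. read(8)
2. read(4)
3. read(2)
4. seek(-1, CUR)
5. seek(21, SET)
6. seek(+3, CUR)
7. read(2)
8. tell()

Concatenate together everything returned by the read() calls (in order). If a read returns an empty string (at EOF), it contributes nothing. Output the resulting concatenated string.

Answer: XRXGVX03EF1AHZ9J

Derivation:
After 1 (read(8)): returned 'XRXGVX03', offset=8
After 2 (read(4)): returned 'EF1A', offset=12
After 3 (read(2)): returned 'HZ', offset=14
After 4 (seek(-1, CUR)): offset=13
After 5 (seek(21, SET)): offset=21
After 6 (seek(+3, CUR)): offset=24
After 7 (read(2)): returned '9J', offset=26
After 8 (tell()): offset=26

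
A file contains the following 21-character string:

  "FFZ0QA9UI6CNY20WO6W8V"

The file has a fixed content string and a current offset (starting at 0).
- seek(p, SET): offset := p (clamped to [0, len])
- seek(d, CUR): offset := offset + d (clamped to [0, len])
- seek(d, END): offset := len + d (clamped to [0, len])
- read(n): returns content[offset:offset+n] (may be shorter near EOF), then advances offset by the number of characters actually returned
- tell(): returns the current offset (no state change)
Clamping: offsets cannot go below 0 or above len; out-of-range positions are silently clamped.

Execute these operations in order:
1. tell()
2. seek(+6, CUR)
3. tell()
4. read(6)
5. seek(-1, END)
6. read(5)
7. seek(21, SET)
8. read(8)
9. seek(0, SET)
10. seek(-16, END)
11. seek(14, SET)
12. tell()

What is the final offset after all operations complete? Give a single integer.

After 1 (tell()): offset=0
After 2 (seek(+6, CUR)): offset=6
After 3 (tell()): offset=6
After 4 (read(6)): returned '9UI6CN', offset=12
After 5 (seek(-1, END)): offset=20
After 6 (read(5)): returned 'V', offset=21
After 7 (seek(21, SET)): offset=21
After 8 (read(8)): returned '', offset=21
After 9 (seek(0, SET)): offset=0
After 10 (seek(-16, END)): offset=5
After 11 (seek(14, SET)): offset=14
After 12 (tell()): offset=14

Answer: 14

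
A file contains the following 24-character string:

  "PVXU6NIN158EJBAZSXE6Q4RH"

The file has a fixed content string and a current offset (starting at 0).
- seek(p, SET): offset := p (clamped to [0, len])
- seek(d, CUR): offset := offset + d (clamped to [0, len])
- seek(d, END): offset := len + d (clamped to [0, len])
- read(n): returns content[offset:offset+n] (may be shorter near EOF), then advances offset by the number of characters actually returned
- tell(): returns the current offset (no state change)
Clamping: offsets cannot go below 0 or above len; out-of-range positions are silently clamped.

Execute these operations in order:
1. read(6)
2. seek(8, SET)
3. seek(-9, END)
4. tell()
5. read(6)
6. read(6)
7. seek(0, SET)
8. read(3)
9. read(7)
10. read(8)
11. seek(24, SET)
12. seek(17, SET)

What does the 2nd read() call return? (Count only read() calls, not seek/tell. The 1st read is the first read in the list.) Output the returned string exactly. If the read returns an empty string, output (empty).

Answer: ZSXE6Q

Derivation:
After 1 (read(6)): returned 'PVXU6N', offset=6
After 2 (seek(8, SET)): offset=8
After 3 (seek(-9, END)): offset=15
After 4 (tell()): offset=15
After 5 (read(6)): returned 'ZSXE6Q', offset=21
After 6 (read(6)): returned '4RH', offset=24
After 7 (seek(0, SET)): offset=0
After 8 (read(3)): returned 'PVX', offset=3
After 9 (read(7)): returned 'U6NIN15', offset=10
After 10 (read(8)): returned '8EJBAZSX', offset=18
After 11 (seek(24, SET)): offset=24
After 12 (seek(17, SET)): offset=17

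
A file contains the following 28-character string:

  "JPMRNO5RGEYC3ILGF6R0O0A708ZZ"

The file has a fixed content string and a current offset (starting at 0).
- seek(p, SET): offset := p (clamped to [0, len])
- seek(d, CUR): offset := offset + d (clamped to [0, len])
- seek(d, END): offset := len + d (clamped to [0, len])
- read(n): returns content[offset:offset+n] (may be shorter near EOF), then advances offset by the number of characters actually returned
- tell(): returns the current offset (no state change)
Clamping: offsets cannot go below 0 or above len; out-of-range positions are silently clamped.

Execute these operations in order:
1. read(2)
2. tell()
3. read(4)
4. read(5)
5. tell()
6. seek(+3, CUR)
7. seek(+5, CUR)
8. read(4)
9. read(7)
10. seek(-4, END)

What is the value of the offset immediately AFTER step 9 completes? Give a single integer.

Answer: 28

Derivation:
After 1 (read(2)): returned 'JP', offset=2
After 2 (tell()): offset=2
After 3 (read(4)): returned 'MRNO', offset=6
After 4 (read(5)): returned '5RGEY', offset=11
After 5 (tell()): offset=11
After 6 (seek(+3, CUR)): offset=14
After 7 (seek(+5, CUR)): offset=19
After 8 (read(4)): returned '0O0A', offset=23
After 9 (read(7)): returned '708ZZ', offset=28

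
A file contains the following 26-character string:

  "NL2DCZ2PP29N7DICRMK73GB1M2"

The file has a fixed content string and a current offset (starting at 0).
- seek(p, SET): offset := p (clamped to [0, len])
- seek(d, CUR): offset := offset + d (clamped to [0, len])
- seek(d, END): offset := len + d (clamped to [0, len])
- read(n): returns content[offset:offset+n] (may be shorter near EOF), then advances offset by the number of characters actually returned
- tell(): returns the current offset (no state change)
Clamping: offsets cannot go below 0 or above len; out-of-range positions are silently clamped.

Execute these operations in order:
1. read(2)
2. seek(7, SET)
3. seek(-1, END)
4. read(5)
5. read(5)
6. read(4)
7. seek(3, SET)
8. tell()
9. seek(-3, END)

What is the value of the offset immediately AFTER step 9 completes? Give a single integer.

Answer: 23

Derivation:
After 1 (read(2)): returned 'NL', offset=2
After 2 (seek(7, SET)): offset=7
After 3 (seek(-1, END)): offset=25
After 4 (read(5)): returned '2', offset=26
After 5 (read(5)): returned '', offset=26
After 6 (read(4)): returned '', offset=26
After 7 (seek(3, SET)): offset=3
After 8 (tell()): offset=3
After 9 (seek(-3, END)): offset=23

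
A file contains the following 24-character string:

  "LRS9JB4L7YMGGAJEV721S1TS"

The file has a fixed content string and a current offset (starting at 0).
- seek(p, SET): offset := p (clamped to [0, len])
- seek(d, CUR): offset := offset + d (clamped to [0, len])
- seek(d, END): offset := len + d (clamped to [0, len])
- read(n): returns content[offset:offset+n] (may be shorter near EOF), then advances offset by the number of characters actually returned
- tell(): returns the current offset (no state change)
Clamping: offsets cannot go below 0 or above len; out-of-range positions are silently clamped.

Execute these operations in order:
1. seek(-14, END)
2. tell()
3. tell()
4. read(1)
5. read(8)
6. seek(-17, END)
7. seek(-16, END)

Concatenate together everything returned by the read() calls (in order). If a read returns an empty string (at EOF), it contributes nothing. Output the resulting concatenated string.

After 1 (seek(-14, END)): offset=10
After 2 (tell()): offset=10
After 3 (tell()): offset=10
After 4 (read(1)): returned 'M', offset=11
After 5 (read(8)): returned 'GGAJEV72', offset=19
After 6 (seek(-17, END)): offset=7
After 7 (seek(-16, END)): offset=8

Answer: MGGAJEV72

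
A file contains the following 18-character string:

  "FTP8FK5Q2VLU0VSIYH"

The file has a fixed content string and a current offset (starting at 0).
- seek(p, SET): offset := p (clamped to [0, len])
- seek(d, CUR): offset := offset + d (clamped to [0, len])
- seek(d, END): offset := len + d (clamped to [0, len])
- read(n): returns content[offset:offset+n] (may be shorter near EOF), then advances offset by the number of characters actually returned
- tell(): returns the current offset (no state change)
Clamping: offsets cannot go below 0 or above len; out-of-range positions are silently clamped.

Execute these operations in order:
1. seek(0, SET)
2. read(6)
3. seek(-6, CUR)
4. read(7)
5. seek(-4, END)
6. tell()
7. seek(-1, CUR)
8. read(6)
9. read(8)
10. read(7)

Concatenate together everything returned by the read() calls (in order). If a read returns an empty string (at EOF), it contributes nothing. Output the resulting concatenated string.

Answer: FTP8FKFTP8FK5VSIYH

Derivation:
After 1 (seek(0, SET)): offset=0
After 2 (read(6)): returned 'FTP8FK', offset=6
After 3 (seek(-6, CUR)): offset=0
After 4 (read(7)): returned 'FTP8FK5', offset=7
After 5 (seek(-4, END)): offset=14
After 6 (tell()): offset=14
After 7 (seek(-1, CUR)): offset=13
After 8 (read(6)): returned 'VSIYH', offset=18
After 9 (read(8)): returned '', offset=18
After 10 (read(7)): returned '', offset=18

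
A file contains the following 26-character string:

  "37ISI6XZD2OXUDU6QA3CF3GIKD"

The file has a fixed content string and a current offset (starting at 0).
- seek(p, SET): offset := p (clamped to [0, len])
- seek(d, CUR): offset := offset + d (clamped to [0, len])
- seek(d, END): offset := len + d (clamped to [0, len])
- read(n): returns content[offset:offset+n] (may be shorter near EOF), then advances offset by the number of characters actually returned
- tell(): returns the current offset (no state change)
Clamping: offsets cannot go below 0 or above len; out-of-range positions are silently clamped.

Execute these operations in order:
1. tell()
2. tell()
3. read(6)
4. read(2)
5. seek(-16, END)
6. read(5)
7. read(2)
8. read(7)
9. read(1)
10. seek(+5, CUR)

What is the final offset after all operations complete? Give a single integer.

After 1 (tell()): offset=0
After 2 (tell()): offset=0
After 3 (read(6)): returned '37ISI6', offset=6
After 4 (read(2)): returned 'XZ', offset=8
After 5 (seek(-16, END)): offset=10
After 6 (read(5)): returned 'OXUDU', offset=15
After 7 (read(2)): returned '6Q', offset=17
After 8 (read(7)): returned 'A3CF3GI', offset=24
After 9 (read(1)): returned 'K', offset=25
After 10 (seek(+5, CUR)): offset=26

Answer: 26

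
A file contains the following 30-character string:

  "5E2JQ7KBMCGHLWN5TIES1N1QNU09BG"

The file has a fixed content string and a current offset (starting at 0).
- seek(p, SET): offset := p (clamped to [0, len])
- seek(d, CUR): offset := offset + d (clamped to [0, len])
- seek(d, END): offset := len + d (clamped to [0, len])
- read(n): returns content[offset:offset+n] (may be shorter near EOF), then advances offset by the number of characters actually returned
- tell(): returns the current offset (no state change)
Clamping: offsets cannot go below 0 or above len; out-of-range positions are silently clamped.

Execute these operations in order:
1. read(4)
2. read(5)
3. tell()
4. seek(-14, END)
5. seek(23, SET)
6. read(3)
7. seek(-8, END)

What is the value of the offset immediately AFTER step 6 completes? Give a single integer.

After 1 (read(4)): returned '5E2J', offset=4
After 2 (read(5)): returned 'Q7KBM', offset=9
After 3 (tell()): offset=9
After 4 (seek(-14, END)): offset=16
After 5 (seek(23, SET)): offset=23
After 6 (read(3)): returned 'QNU', offset=26

Answer: 26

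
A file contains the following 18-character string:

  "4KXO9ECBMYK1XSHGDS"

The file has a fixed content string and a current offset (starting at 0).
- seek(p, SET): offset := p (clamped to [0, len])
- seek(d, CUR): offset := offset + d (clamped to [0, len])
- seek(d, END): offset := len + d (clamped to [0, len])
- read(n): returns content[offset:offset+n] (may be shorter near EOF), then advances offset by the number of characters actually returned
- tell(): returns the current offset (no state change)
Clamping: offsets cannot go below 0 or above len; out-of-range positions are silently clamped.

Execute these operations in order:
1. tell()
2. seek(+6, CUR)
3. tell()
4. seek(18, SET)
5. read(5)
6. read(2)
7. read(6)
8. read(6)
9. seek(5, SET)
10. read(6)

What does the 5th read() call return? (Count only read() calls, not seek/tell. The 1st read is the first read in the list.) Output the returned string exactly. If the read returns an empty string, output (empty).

Answer: ECBMYK

Derivation:
After 1 (tell()): offset=0
After 2 (seek(+6, CUR)): offset=6
After 3 (tell()): offset=6
After 4 (seek(18, SET)): offset=18
After 5 (read(5)): returned '', offset=18
After 6 (read(2)): returned '', offset=18
After 7 (read(6)): returned '', offset=18
After 8 (read(6)): returned '', offset=18
After 9 (seek(5, SET)): offset=5
After 10 (read(6)): returned 'ECBMYK', offset=11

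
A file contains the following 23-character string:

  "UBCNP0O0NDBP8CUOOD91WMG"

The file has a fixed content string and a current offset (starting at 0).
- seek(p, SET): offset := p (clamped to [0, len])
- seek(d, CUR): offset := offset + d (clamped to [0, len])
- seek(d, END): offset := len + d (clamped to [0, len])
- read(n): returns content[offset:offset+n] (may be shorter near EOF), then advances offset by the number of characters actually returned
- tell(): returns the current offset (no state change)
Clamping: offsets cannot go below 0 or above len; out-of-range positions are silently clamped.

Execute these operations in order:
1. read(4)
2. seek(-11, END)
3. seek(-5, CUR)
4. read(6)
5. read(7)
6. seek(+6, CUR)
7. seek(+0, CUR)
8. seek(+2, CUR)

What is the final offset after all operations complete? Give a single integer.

After 1 (read(4)): returned 'UBCN', offset=4
After 2 (seek(-11, END)): offset=12
After 3 (seek(-5, CUR)): offset=7
After 4 (read(6)): returned '0NDBP8', offset=13
After 5 (read(7)): returned 'CUOOD91', offset=20
After 6 (seek(+6, CUR)): offset=23
After 7 (seek(+0, CUR)): offset=23
After 8 (seek(+2, CUR)): offset=23

Answer: 23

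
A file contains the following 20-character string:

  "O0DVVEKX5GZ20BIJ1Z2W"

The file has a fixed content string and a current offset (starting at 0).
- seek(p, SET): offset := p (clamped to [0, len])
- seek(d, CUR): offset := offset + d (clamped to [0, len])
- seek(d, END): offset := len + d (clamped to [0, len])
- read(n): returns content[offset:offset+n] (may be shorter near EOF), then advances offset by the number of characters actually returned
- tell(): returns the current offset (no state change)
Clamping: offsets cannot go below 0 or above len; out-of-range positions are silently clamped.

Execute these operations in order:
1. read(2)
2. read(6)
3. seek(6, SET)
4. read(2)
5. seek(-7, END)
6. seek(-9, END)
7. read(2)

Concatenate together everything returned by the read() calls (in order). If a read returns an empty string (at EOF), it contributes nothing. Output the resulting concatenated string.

Answer: O0DVVEKXKX20

Derivation:
After 1 (read(2)): returned 'O0', offset=2
After 2 (read(6)): returned 'DVVEKX', offset=8
After 3 (seek(6, SET)): offset=6
After 4 (read(2)): returned 'KX', offset=8
After 5 (seek(-7, END)): offset=13
After 6 (seek(-9, END)): offset=11
After 7 (read(2)): returned '20', offset=13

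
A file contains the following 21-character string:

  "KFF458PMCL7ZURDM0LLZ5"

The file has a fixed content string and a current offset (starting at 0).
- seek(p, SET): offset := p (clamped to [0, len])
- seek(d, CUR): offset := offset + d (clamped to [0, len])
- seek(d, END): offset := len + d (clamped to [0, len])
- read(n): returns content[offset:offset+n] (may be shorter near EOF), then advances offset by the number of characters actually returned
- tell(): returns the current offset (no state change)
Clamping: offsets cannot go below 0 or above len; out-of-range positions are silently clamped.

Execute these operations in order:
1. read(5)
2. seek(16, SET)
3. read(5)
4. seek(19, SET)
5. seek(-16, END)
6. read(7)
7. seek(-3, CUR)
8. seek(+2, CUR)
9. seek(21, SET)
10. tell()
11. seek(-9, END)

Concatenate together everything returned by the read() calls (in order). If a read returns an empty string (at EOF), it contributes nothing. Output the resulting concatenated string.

After 1 (read(5)): returned 'KFF45', offset=5
After 2 (seek(16, SET)): offset=16
After 3 (read(5)): returned '0LLZ5', offset=21
After 4 (seek(19, SET)): offset=19
After 5 (seek(-16, END)): offset=5
After 6 (read(7)): returned '8PMCL7Z', offset=12
After 7 (seek(-3, CUR)): offset=9
After 8 (seek(+2, CUR)): offset=11
After 9 (seek(21, SET)): offset=21
After 10 (tell()): offset=21
After 11 (seek(-9, END)): offset=12

Answer: KFF450LLZ58PMCL7Z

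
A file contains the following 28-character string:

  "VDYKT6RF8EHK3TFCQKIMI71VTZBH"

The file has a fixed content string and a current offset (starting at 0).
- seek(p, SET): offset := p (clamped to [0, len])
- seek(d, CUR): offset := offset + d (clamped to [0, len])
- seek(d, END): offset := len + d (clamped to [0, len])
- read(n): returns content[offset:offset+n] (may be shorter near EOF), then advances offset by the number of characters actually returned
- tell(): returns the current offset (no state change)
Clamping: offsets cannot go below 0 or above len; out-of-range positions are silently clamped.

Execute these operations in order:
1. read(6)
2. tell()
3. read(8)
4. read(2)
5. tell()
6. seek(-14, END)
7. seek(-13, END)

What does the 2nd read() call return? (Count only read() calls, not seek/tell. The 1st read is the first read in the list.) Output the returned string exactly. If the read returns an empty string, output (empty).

After 1 (read(6)): returned 'VDYKT6', offset=6
After 2 (tell()): offset=6
After 3 (read(8)): returned 'RF8EHK3T', offset=14
After 4 (read(2)): returned 'FC', offset=16
After 5 (tell()): offset=16
After 6 (seek(-14, END)): offset=14
After 7 (seek(-13, END)): offset=15

Answer: RF8EHK3T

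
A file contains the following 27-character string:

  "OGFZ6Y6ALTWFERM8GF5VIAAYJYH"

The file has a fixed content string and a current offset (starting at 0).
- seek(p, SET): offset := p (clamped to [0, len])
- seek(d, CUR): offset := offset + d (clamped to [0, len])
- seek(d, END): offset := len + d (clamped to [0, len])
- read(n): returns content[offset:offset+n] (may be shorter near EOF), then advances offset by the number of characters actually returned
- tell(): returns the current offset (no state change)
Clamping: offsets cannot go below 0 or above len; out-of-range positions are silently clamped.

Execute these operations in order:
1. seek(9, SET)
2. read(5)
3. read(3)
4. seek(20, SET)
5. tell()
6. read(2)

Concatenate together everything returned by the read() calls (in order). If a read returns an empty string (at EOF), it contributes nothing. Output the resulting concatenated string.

Answer: TWFERM8GIA

Derivation:
After 1 (seek(9, SET)): offset=9
After 2 (read(5)): returned 'TWFER', offset=14
After 3 (read(3)): returned 'M8G', offset=17
After 4 (seek(20, SET)): offset=20
After 5 (tell()): offset=20
After 6 (read(2)): returned 'IA', offset=22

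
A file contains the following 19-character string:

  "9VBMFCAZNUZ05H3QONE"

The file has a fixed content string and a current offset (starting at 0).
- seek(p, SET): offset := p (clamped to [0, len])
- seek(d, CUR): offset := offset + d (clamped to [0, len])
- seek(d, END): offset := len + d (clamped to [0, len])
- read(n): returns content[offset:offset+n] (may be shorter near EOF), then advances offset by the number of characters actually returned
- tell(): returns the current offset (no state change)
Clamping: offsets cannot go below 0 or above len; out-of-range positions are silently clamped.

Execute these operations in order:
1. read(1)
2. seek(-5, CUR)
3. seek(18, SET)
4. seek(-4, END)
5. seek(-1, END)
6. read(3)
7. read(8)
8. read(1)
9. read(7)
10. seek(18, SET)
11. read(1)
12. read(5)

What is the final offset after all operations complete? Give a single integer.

Answer: 19

Derivation:
After 1 (read(1)): returned '9', offset=1
After 2 (seek(-5, CUR)): offset=0
After 3 (seek(18, SET)): offset=18
After 4 (seek(-4, END)): offset=15
After 5 (seek(-1, END)): offset=18
After 6 (read(3)): returned 'E', offset=19
After 7 (read(8)): returned '', offset=19
After 8 (read(1)): returned '', offset=19
After 9 (read(7)): returned '', offset=19
After 10 (seek(18, SET)): offset=18
After 11 (read(1)): returned 'E', offset=19
After 12 (read(5)): returned '', offset=19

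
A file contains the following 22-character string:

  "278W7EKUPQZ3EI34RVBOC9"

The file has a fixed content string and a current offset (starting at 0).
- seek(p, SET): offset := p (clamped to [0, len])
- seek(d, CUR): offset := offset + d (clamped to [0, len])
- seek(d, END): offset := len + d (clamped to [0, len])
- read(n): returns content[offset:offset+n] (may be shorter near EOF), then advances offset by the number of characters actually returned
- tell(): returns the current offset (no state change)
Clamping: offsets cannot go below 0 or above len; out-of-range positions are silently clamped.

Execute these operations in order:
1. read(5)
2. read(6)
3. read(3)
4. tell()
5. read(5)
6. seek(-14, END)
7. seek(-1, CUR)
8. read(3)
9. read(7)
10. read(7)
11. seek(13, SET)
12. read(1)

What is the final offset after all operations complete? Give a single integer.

Answer: 14

Derivation:
After 1 (read(5)): returned '278W7', offset=5
After 2 (read(6)): returned 'EKUPQZ', offset=11
After 3 (read(3)): returned '3EI', offset=14
After 4 (tell()): offset=14
After 5 (read(5)): returned '34RVB', offset=19
After 6 (seek(-14, END)): offset=8
After 7 (seek(-1, CUR)): offset=7
After 8 (read(3)): returned 'UPQ', offset=10
After 9 (read(7)): returned 'Z3EI34R', offset=17
After 10 (read(7)): returned 'VBOC9', offset=22
After 11 (seek(13, SET)): offset=13
After 12 (read(1)): returned 'I', offset=14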